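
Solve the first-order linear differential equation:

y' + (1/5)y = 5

Using integrating factor method:

General solution: y = 25 + Ce^(-x/5)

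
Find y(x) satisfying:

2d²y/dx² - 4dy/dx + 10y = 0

Characteristic equation: 2r² - 4r + 10 = 0
Divide by 2: r² - 2r + 5 = 0
Roots: r = 1 ± 2i (complex conjugates)
General solution: y = e^x(C₁cos(2x) + C₂sin(2x))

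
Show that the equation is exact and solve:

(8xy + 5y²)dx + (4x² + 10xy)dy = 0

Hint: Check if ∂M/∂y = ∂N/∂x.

Verify exactness: ∂M/∂y = ∂N/∂x ✓
Find F(x,y) such that ∂F/∂x = M, ∂F/∂y = N
Solution: 4x²y + 5xy² = C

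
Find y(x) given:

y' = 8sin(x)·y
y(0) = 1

General solution: y = Ce^(-8cos(x))
Applying IC y(0) = 1:
Particular solution: y = e^(8(1-cos(x)))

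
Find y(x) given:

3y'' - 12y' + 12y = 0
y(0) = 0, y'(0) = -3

General solution: y = (C₁ + C₂x)e^(2x)
Repeated root r = 2
Applying ICs: C₁ = 0, C₂ = -3
Particular solution: y = -3xe^(2x)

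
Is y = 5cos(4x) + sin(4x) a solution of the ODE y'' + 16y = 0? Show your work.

Verification:
y'' = -80cos(4x) - 16sin(4x)
y'' + 16y = 0 ✓

Yes, it is a solution.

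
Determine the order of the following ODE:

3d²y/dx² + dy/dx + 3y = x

The order is 2 (highest derivative is of order 2).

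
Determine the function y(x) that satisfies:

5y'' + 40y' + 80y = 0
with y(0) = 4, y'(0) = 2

General solution: y = (C₁ + C₂x)e^(-4x)
Repeated root r = -4
Applying ICs: C₁ = 4, C₂ = 18
Particular solution: y = (4 + 18x)e^(-4x)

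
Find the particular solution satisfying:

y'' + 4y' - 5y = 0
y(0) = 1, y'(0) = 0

General solution: y = C₁e^x + C₂e^(-5x)
Applying ICs: C₁ = 5/6, C₂ = 1/6
Particular solution: y = (5/6)e^x + (1/6)e^(-5x)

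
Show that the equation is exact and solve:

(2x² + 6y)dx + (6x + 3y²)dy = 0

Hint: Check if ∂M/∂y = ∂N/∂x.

Verify exactness: ∂M/∂y = ∂N/∂x ✓
Find F(x,y) such that ∂F/∂x = M, ∂F/∂y = N
Solution: 2x³/3 + 6xy + y³ = C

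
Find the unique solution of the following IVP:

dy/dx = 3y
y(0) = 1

General solution: y = Ce^(3x)
Applying IC y(0) = 1:
Particular solution: y = e^(3x)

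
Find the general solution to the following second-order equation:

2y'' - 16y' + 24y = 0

Characteristic equation: 2r² - 16r + 24 = 0
Divide by 2: r² - 8r + 12 = 0
Roots: r = 6, 2 (distinct real)
General solution: y = C₁e^(6x) + C₂e^(2x)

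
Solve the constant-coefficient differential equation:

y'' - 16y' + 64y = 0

Characteristic equation: r² - 16r + 64 = 0
Factored: (r - 8)² = 0
Repeated root: r = 8
General solution: y = (C₁ + C₂x)e^(8x)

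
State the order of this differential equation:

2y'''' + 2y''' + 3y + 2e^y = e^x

The order is 4 (highest derivative is of order 4).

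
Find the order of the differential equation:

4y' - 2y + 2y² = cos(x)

The order is 1 (highest derivative is of order 1).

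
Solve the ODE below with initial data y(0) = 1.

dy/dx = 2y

General solution: y = Ce^(2x)
Applying IC y(0) = 1:
Particular solution: y = e^(2x)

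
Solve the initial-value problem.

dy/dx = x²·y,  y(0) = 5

General solution: y = Ce^(x³/3)
Applying IC y(0) = 5:
Particular solution: y = 5e^(x³/3)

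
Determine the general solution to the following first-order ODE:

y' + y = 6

Using integrating factor method:

General solution: y = 6 + Ce^(-x)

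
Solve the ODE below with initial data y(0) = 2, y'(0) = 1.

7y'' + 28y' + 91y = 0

General solution: y = e^(-2x)(C₁cos(3x) + C₂sin(3x))
Complex roots r = -2 ± 3i
Applying ICs: C₁ = 2, C₂ = 5/3
Particular solution: y = e^(-2x)(2cos(3x) + (5/3)sin(3x))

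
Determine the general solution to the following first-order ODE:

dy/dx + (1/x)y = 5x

Using integrating factor method:

General solution: y = (5/3)x^2 + C/x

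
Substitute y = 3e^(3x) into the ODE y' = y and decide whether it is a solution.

Verification:
y = 3e^(3x)
y' = 9e^(3x)
But y = 3e^(3x)
y' ≠ y — the derivative does not match

No, it is not a solution.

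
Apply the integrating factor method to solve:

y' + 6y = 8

Using integrating factor method:

General solution: y = 4/3 + Ce^(-6x)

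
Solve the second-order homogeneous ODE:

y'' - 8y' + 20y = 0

Characteristic equation: r² - 8r + 20 = 0
Roots: r = 4 ± 2i (complex conjugates)
General solution: y = e^(4x)(C₁cos(2x) + C₂sin(2x))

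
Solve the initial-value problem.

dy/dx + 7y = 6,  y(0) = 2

General solution: y = 6/7 + Ce^(-7x)
Applying y(0) = 2: C = 2 - 6/7 = 8/7
Particular solution: y = 6/7 + (8/7)e^(-7x)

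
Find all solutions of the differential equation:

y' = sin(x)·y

Separating variables and integrating:
ln|y| = -cos(x) + C

General solution: y = Ce^(-cos(x))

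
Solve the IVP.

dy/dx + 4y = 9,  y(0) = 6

General solution: y = 9/4 + Ce^(-4x)
Applying y(0) = 6: C = 6 - 9/4 = 15/4
Particular solution: y = 9/4 + (15/4)e^(-4x)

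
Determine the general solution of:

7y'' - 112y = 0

Characteristic equation: 7r² - 112 = 0
Divide by 7: r² - 16 = 0
Roots: r = 4, -4 (distinct real)
General solution: y = C₁e^(4x) + C₂e^(-4x)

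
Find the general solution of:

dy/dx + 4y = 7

Using integrating factor method:

General solution: y = 7/4 + Ce^(-4x)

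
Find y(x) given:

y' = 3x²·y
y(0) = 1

General solution: y = Ce^(x³)
Applying IC y(0) = 1:
Particular solution: y = e^(x³)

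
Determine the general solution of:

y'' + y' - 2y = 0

Characteristic equation: r² + r - 2 = 0
Roots: r = 1, -2 (distinct real)
General solution: y = C₁e^x + C₂e^(-2x)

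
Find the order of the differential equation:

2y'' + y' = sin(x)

The order is 2 (highest derivative is of order 2).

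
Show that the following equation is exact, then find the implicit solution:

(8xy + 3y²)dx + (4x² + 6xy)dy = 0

Verify exactness: ∂M/∂y = ∂N/∂x ✓
Find F(x,y) such that ∂F/∂x = M, ∂F/∂y = N
Solution: 4x²y + 3xy² = C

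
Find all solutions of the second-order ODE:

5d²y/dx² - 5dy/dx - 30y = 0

Characteristic equation: 5r² - 5r - 30 = 0
Divide by 5: r² - r - 6 = 0
Roots: r = 3, -2 (distinct real)
General solution: y = C₁e^(3x) + C₂e^(-2x)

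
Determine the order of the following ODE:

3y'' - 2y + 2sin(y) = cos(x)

The order is 2 (highest derivative is of order 2).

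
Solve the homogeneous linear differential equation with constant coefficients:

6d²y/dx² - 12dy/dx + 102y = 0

Characteristic equation: 6r² - 12r + 102 = 0
Divide by 6: r² - 2r + 17 = 0
Roots: r = 1 ± 4i (complex conjugates)
General solution: y = e^x(C₁cos(4x) + C₂sin(4x))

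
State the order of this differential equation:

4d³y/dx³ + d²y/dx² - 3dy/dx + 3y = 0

The order is 3 (highest derivative is of order 3).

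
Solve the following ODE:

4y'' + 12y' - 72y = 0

Characteristic equation: 4r² + 12r - 72 = 0
Divide by 4: r² + 3r - 18 = 0
Roots: r = 3, -6 (distinct real)
General solution: y = C₁e^(3x) + C₂e^(-6x)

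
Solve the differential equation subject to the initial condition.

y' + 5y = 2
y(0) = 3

General solution: y = 2/5 + Ce^(-5x)
Applying y(0) = 3: C = 3 - 2/5 = 13/5
Particular solution: y = 2/5 + (13/5)e^(-5x)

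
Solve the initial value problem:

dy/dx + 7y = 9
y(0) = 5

General solution: y = 9/7 + Ce^(-7x)
Applying y(0) = 5: C = 5 - 9/7 = 26/7
Particular solution: y = 9/7 + (26/7)e^(-7x)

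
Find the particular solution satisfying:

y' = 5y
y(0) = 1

General solution: y = Ce^(5x)
Applying IC y(0) = 1:
Particular solution: y = e^(5x)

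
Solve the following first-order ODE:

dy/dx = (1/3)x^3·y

Separating variables and integrating:
ln|y| = x^4/12 + C

General solution: y = Ce^(x^4/12)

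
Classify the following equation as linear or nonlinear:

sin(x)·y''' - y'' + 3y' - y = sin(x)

Linear (y and its derivatives appear to the first power only, no products of y terms)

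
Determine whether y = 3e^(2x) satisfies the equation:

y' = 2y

Verification:
y = 3e^(2x)
y' = 6e^(2x)
2y = 6e^(2x)
y' = 2y ✓

Yes, it is a solution.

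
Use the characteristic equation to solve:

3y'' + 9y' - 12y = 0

Characteristic equation: 3r² + 9r - 12 = 0
Divide by 3: r² + 3r - 4 = 0
Roots: r = 1, -4 (distinct real)
General solution: y = C₁e^x + C₂e^(-4x)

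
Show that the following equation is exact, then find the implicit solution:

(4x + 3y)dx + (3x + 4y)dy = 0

Verify exactness: ∂M/∂y = ∂N/∂x ✓
Find F(x,y) such that ∂F/∂x = M, ∂F/∂y = N
Solution: 2x² + 3xy + 2y² = C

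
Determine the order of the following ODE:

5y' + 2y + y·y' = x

The order is 1 (highest derivative is of order 1).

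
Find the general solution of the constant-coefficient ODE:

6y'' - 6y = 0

Characteristic equation: 6r² - 6 = 0
Divide by 6: r² - 1 = 0
Roots: r = 1, -1 (distinct real)
General solution: y = C₁e^x + C₂e^(-x)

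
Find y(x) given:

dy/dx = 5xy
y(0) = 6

General solution: y = Ce^(5x²/2)
Applying IC y(0) = 6:
Particular solution: y = 6e^(5x²/2)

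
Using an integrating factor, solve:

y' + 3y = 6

Using integrating factor method:

General solution: y = 2 + Ce^(-3x)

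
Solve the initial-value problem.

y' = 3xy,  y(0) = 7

General solution: y = Ce^(3x²/2)
Applying IC y(0) = 7:
Particular solution: y = 7e^(3x²/2)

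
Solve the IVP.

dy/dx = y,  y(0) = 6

General solution: y = Ce^x
Applying IC y(0) = 6:
Particular solution: y = 6e^x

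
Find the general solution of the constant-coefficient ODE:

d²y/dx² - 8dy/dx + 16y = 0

Characteristic equation: r² - 8r + 16 = 0
Factored: (r - 4)² = 0
Repeated root: r = 4
General solution: y = (C₁ + C₂x)e^(4x)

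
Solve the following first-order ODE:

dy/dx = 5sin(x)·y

Separating variables and integrating:
ln|y| = -5cos(x) + C

General solution: y = Ce^(-5cos(x))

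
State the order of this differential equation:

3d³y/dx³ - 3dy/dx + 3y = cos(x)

The order is 3 (highest derivative is of order 3).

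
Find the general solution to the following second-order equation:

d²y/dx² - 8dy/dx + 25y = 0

Characteristic equation: r² - 8r + 25 = 0
Roots: r = 4 ± 3i (complex conjugates)
General solution: y = e^(4x)(C₁cos(3x) + C₂sin(3x))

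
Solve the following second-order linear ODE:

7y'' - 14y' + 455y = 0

Characteristic equation: 7r² - 14r + 455 = 0
Divide by 7: r² - 2r + 65 = 0
Roots: r = 1 ± 8i (complex conjugates)
General solution: y = e^x(C₁cos(8x) + C₂sin(8x))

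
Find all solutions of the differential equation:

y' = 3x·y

Separating variables and integrating:
ln|y| = 3x^2/2 + C

General solution: y = Ce^(3x^2/2)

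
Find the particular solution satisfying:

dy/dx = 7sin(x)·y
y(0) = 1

General solution: y = Ce^(-7cos(x))
Applying IC y(0) = 1:
Particular solution: y = e^(7(1-cos(x)))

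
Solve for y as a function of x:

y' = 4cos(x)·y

Separating variables and integrating:
ln|y| = 4sin(x) + C

General solution: y = Ce^(4sin(x))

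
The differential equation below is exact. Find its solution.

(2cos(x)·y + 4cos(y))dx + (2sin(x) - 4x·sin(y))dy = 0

Verify exactness: ∂M/∂y = ∂N/∂x ✓
Find F(x,y) such that ∂F/∂x = M, ∂F/∂y = N
Solution: 2sin(x)·y + 4x·cos(y) = C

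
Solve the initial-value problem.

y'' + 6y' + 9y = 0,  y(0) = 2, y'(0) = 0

General solution: y = (C₁ + C₂x)e^(-3x)
Repeated root r = -3
Applying ICs: C₁ = 2, C₂ = 6
Particular solution: y = (2 + 6x)e^(-3x)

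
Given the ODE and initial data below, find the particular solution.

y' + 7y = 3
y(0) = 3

General solution: y = 3/7 + Ce^(-7x)
Applying y(0) = 3: C = 3 - 3/7 = 18/7
Particular solution: y = 3/7 + (18/7)e^(-7x)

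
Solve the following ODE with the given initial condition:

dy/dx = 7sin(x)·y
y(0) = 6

General solution: y = Ce^(-7cos(x))
Applying IC y(0) = 6:
Particular solution: y = 6e^(7(1-cos(x)))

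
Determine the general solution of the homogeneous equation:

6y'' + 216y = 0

Characteristic equation: 6r² + 216 = 0
Divide by 6: r² + 36 = 0
Roots: r = ±6i (complex conjugates)
General solution: y = C₁cos(6x) + C₂sin(6x)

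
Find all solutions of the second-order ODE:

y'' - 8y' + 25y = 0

Characteristic equation: r² - 8r + 25 = 0
Roots: r = 4 ± 3i (complex conjugates)
General solution: y = e^(4x)(C₁cos(3x) + C₂sin(3x))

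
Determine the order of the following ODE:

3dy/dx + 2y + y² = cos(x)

The order is 1 (highest derivative is of order 1).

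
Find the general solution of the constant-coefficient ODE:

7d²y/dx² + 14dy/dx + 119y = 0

Characteristic equation: 7r² + 14r + 119 = 0
Divide by 7: r² + 2r + 17 = 0
Roots: r = -1 ± 4i (complex conjugates)
General solution: y = e^(-x)(C₁cos(4x) + C₂sin(4x))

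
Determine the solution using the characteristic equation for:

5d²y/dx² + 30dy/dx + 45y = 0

Characteristic equation: 5r² + 30r + 45 = 0
Divide by 5: r² + 6r + 9 = 0
Factored: (r + 3)² = 0
Repeated root: r = -3
General solution: y = (C₁ + C₂x)e^(-3x)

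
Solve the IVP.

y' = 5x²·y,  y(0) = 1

General solution: y = Ce^(5x³/3)
Applying IC y(0) = 1:
Particular solution: y = e^(5x³/3)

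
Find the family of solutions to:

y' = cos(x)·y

Separating variables and integrating:
ln|y| = sin(x) + C

General solution: y = Ce^(sin(x))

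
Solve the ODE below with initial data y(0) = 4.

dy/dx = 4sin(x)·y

General solution: y = Ce^(-4cos(x))
Applying IC y(0) = 4:
Particular solution: y = 4e^(4(1-cos(x)))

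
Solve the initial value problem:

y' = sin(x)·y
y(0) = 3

General solution: y = Ce^(-cos(x))
Applying IC y(0) = 3:
Particular solution: y = 3e^(1-cos(x))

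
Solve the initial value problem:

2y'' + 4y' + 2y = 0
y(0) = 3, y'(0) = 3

General solution: y = (C₁ + C₂x)e^(-x)
Repeated root r = -1
Applying ICs: C₁ = 3, C₂ = 6
Particular solution: y = (3 + 6x)e^(-x)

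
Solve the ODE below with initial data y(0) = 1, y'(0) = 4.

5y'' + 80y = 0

General solution: y = C₁cos(4x) + C₂sin(4x)
Complex roots r = ±4i
Applying ICs: C₁ = 1, C₂ = 1
Particular solution: y = cos(4x) + sin(4x)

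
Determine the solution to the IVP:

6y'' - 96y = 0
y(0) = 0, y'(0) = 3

General solution: y = C₁e^(4x) + C₂e^(-4x)
Applying ICs: C₁ = 3/8, C₂ = -3/8
Particular solution: y = (3/8)e^(4x) - (3/8)e^(-4x)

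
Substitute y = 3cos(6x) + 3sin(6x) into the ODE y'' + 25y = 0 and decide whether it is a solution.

Verification:
y'' = -108cos(6x) - 108sin(6x)
y'' + 25y ≠ 0 (frequency mismatch: got 36 instead of 25)

No, it is not a solution.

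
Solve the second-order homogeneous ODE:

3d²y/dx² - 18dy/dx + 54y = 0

Characteristic equation: 3r² - 18r + 54 = 0
Divide by 3: r² - 6r + 18 = 0
Roots: r = 3 ± 3i (complex conjugates)
General solution: y = e^(3x)(C₁cos(3x) + C₂sin(3x))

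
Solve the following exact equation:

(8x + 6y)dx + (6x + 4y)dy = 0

Verify exactness: ∂M/∂y = ∂N/∂x ✓
Find F(x,y) such that ∂F/∂x = M, ∂F/∂y = N
Solution: 4x² + 6xy + 2y² = C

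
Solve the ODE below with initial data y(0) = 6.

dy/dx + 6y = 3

General solution: y = 1/2 + Ce^(-6x)
Applying y(0) = 6: C = 6 - 1/2 = 11/2
Particular solution: y = 1/2 + (11/2)e^(-6x)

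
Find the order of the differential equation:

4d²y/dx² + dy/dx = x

The order is 2 (highest derivative is of order 2).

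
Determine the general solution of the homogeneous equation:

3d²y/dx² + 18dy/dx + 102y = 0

Characteristic equation: 3r² + 18r + 102 = 0
Divide by 3: r² + 6r + 34 = 0
Roots: r = -3 ± 5i (complex conjugates)
General solution: y = e^(-3x)(C₁cos(5x) + C₂sin(5x))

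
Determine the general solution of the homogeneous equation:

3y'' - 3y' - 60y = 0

Characteristic equation: 3r² - 3r - 60 = 0
Divide by 3: r² - r - 20 = 0
Roots: r = 5, -4 (distinct real)
General solution: y = C₁e^(5x) + C₂e^(-4x)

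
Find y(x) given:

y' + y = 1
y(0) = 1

General solution: y = 1 + Ce^(-x)
Applying y(0) = 1: C = 1 - 1 = 0
Particular solution: y = 1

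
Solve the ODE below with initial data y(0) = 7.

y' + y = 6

General solution: y = 6 + Ce^(-x)
Applying y(0) = 7: C = 7 - 6 = 1
Particular solution: y = 6 + e^(-x)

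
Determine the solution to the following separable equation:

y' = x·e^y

Separating variables and integrating:
-e^(-y) = x²/2 + C

General solution: y = -ln(C - x²/2)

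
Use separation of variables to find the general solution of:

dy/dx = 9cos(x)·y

Separating variables and integrating:
ln|y| = 9sin(x) + C

General solution: y = Ce^(9sin(x))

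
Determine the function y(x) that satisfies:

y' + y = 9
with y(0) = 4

General solution: y = 9 + Ce^(-x)
Applying y(0) = 4: C = 4 - 9 = -5
Particular solution: y = 9 - 5e^(-x)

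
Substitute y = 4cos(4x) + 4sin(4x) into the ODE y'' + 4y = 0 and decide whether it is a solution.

Verification:
y'' = -64cos(4x) - 64sin(4x)
y'' + 4y ≠ 0 (frequency mismatch: got 16 instead of 4)

No, it is not a solution.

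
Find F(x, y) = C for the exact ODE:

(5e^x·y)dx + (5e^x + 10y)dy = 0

Verify exactness: ∂M/∂y = ∂N/∂x ✓
Find F(x,y) such that ∂F/∂x = M, ∂F/∂y = N
Solution: 5e^x·y + 5y² = C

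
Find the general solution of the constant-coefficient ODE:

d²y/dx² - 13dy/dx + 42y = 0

Characteristic equation: r² - 13r + 42 = 0
Roots: r = 7, 6 (distinct real)
General solution: y = C₁e^(7x) + C₂e^(6x)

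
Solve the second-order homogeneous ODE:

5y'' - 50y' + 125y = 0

Characteristic equation: 5r² - 50r + 125 = 0
Divide by 5: r² - 10r + 25 = 0
Factored: (r - 5)² = 0
Repeated root: r = 5
General solution: y = (C₁ + C₂x)e^(5x)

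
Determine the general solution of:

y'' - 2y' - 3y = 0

Characteristic equation: r² - 2r - 3 = 0
Roots: r = 3, -1 (distinct real)
General solution: y = C₁e^(3x) + C₂e^(-x)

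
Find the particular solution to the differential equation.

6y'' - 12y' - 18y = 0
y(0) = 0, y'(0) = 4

General solution: y = C₁e^(3x) + C₂e^(-x)
Applying ICs: C₁ = 1, C₂ = -1
Particular solution: y = e^(3x) - e^(-x)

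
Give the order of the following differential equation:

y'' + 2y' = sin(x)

The order is 2 (highest derivative is of order 2).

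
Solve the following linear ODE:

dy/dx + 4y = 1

Using integrating factor method:

General solution: y = 1/4 + Ce^(-4x)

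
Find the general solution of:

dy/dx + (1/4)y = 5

Using integrating factor method:

General solution: y = 20 + Ce^(-x/4)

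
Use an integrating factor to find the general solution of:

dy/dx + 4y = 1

Using integrating factor method:

General solution: y = 1/4 + Ce^(-4x)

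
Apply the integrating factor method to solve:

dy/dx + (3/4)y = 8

Using integrating factor method:

General solution: y = 32/3 + Ce^(-3x/4)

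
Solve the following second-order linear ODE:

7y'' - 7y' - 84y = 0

Characteristic equation: 7r² - 7r - 84 = 0
Divide by 7: r² - r - 12 = 0
Roots: r = 4, -3 (distinct real)
General solution: y = C₁e^(4x) + C₂e^(-3x)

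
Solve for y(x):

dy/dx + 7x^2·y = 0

Using integrating factor method:

General solution: y = Ce^(-7x^3/3)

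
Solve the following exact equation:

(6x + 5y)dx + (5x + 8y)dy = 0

Verify exactness: ∂M/∂y = ∂N/∂x ✓
Find F(x,y) such that ∂F/∂x = M, ∂F/∂y = N
Solution: 3x² + 5xy + 4y² = C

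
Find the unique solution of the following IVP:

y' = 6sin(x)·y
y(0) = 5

General solution: y = Ce^(-6cos(x))
Applying IC y(0) = 5:
Particular solution: y = 5e^(6(1-cos(x)))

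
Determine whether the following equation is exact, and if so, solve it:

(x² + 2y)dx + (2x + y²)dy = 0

Verify exactness: ∂M/∂y = ∂N/∂x ✓
Find F(x,y) such that ∂F/∂x = M, ∂F/∂y = N
Solution: x³/3 + 2xy + y³/3 = C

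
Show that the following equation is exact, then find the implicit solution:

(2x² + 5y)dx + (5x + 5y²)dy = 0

Verify exactness: ∂M/∂y = ∂N/∂x ✓
Find F(x,y) such that ∂F/∂x = M, ∂F/∂y = N
Solution: 2x³/3 + 5xy + 5y³/3 = C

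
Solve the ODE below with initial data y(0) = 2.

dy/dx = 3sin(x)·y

General solution: y = Ce^(-3cos(x))
Applying IC y(0) = 2:
Particular solution: y = 2e^(3(1-cos(x)))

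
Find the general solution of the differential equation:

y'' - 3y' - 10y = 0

Characteristic equation: r² - 3r - 10 = 0
Roots: r = 5, -2 (distinct real)
General solution: y = C₁e^(5x) + C₂e^(-2x)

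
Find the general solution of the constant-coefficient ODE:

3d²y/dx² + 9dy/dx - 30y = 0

Characteristic equation: 3r² + 9r - 30 = 0
Divide by 3: r² + 3r - 10 = 0
Roots: r = 2, -5 (distinct real)
General solution: y = C₁e^(2x) + C₂e^(-5x)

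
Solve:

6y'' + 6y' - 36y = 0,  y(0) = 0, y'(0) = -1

General solution: y = C₁e^(2x) + C₂e^(-3x)
Applying ICs: C₁ = -1/5, C₂ = 1/5
Particular solution: y = -(1/5)e^(2x) + (1/5)e^(-3x)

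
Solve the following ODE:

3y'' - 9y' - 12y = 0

Characteristic equation: 3r² - 9r - 12 = 0
Divide by 3: r² - 3r - 4 = 0
Roots: r = 4, -1 (distinct real)
General solution: y = C₁e^(4x) + C₂e^(-x)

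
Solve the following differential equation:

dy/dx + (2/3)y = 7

Using integrating factor method:

General solution: y = 21/2 + Ce^(-2x/3)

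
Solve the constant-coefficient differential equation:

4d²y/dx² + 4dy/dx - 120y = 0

Characteristic equation: 4r² + 4r - 120 = 0
Divide by 4: r² + r - 30 = 0
Roots: r = 5, -6 (distinct real)
General solution: y = C₁e^(5x) + C₂e^(-6x)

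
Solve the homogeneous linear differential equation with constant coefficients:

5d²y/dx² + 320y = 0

Characteristic equation: 5r² + 320 = 0
Divide by 5: r² + 64 = 0
Roots: r = ±8i (complex conjugates)
General solution: y = C₁cos(8x) + C₂sin(8x)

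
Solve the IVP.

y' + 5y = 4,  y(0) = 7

General solution: y = 4/5 + Ce^(-5x)
Applying y(0) = 7: C = 7 - 4/5 = 31/5
Particular solution: y = 4/5 + (31/5)e^(-5x)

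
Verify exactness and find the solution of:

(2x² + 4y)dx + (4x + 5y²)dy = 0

Verify exactness: ∂M/∂y = ∂N/∂x ✓
Find F(x,y) such that ∂F/∂x = M, ∂F/∂y = N
Solution: 2x³/3 + 4xy + 5y³/3 = C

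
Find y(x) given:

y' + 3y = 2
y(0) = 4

General solution: y = 2/3 + Ce^(-3x)
Applying y(0) = 4: C = 4 - 2/3 = 10/3
Particular solution: y = 2/3 + (10/3)e^(-3x)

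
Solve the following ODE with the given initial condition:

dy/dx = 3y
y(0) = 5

General solution: y = Ce^(3x)
Applying IC y(0) = 5:
Particular solution: y = 5e^(3x)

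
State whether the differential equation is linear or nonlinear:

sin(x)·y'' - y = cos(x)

Linear (y and its derivatives appear to the first power only, no products of y terms)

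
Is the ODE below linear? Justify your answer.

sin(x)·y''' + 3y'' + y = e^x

Yes. Linear (y and its derivatives appear to the first power only, no products of y terms)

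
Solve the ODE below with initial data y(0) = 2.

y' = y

General solution: y = Ce^x
Applying IC y(0) = 2:
Particular solution: y = 2e^x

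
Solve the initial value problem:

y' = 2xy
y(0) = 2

General solution: y = Ce^(x²)
Applying IC y(0) = 2:
Particular solution: y = 2e^(x²)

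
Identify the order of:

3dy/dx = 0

The order is 1 (highest derivative is of order 1).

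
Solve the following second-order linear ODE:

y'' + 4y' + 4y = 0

Characteristic equation: r² + 4r + 4 = 0
Factored: (r + 2)² = 0
Repeated root: r = -2
General solution: y = (C₁ + C₂x)e^(-2x)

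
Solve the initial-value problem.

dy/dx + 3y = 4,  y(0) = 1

General solution: y = 4/3 + Ce^(-3x)
Applying y(0) = 1: C = 1 - 4/3 = -1/3
Particular solution: y = 4/3 - (1/3)e^(-3x)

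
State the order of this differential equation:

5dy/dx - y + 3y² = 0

The order is 1 (highest derivative is of order 1).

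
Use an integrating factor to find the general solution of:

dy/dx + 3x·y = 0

Using integrating factor method:

General solution: y = Ce^(-3x^2/2)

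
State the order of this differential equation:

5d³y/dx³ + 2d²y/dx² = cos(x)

The order is 3 (highest derivative is of order 3).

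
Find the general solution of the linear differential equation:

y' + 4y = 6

Using integrating factor method:

General solution: y = 3/2 + Ce^(-4x)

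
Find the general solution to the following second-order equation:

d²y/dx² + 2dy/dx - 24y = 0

Characteristic equation: r² + 2r - 24 = 0
Roots: r = 4, -6 (distinct real)
General solution: y = C₁e^(4x) + C₂e^(-6x)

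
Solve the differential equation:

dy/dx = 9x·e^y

Separating variables and integrating:
-e^(-y) = 9x²/2 + C

General solution: y = -ln(C - 9x²/2)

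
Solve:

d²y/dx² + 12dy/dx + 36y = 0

Characteristic equation: r² + 12r + 36 = 0
Factored: (r + 6)² = 0
Repeated root: r = -6
General solution: y = (C₁ + C₂x)e^(-6x)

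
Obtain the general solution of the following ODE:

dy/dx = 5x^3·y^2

Separating variables and integrating:
-1/y = 5x^4/4 + C

General solution: y^-1 = (-5/4)x^4 + C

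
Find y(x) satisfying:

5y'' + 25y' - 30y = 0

Characteristic equation: 5r² + 25r - 30 = 0
Divide by 5: r² + 5r - 6 = 0
Roots: r = 1, -6 (distinct real)
General solution: y = C₁e^x + C₂e^(-6x)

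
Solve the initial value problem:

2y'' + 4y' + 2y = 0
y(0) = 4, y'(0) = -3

General solution: y = (C₁ + C₂x)e^(-x)
Repeated root r = -1
Applying ICs: C₁ = 4, C₂ = 1
Particular solution: y = (4 + x)e^(-x)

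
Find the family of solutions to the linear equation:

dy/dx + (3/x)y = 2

Using integrating factor method:

General solution: y = (1/2)x + Cx^(-3)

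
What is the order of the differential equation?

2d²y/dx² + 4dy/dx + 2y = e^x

The order is 2 (highest derivative is of order 2).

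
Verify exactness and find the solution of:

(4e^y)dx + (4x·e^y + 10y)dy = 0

Verify exactness: ∂M/∂y = ∂N/∂x ✓
Find F(x,y) such that ∂F/∂x = M, ∂F/∂y = N
Solution: 4x·e^y + 5y² = C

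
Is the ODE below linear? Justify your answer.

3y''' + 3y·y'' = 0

No. Nonlinear (y·y'' term)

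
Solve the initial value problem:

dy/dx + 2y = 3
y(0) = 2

General solution: y = 3/2 + Ce^(-2x)
Applying y(0) = 2: C = 2 - 3/2 = 1/2
Particular solution: y = 3/2 + (1/2)e^(-2x)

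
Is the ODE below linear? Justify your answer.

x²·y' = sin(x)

Yes. Linear (y and its derivatives appear to the first power only, no products of y terms)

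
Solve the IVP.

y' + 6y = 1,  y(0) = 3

General solution: y = 1/6 + Ce^(-6x)
Applying y(0) = 3: C = 3 - 1/6 = 17/6
Particular solution: y = 1/6 + (17/6)e^(-6x)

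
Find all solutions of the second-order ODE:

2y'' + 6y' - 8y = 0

Characteristic equation: 2r² + 6r - 8 = 0
Divide by 2: r² + 3r - 4 = 0
Roots: r = 1, -4 (distinct real)
General solution: y = C₁e^x + C₂e^(-4x)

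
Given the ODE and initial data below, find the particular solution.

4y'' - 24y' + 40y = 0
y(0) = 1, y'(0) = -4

General solution: y = e^(3x)(C₁cos(x) + C₂sin(x))
Complex roots r = 3 ± i
Applying ICs: C₁ = 1, C₂ = -7
Particular solution: y = e^(3x)(cos(x) - 7sin(x))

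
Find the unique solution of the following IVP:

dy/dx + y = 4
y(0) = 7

General solution: y = 4 + Ce^(-x)
Applying y(0) = 7: C = 7 - 4 = 3
Particular solution: y = 4 + 3e^(-x)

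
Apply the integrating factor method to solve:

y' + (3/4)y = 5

Using integrating factor method:

General solution: y = 20/3 + Ce^(-3x/4)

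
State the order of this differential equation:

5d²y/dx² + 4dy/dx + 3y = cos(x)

The order is 2 (highest derivative is of order 2).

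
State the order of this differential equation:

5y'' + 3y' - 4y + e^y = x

The order is 2 (highest derivative is of order 2).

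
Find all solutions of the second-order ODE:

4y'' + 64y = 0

Characteristic equation: 4r² + 64 = 0
Divide by 4: r² + 16 = 0
Roots: r = ±4i (complex conjugates)
General solution: y = C₁cos(4x) + C₂sin(4x)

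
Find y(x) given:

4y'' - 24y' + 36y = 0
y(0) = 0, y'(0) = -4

General solution: y = (C₁ + C₂x)e^(3x)
Repeated root r = 3
Applying ICs: C₁ = 0, C₂ = -4
Particular solution: y = -4xe^(3x)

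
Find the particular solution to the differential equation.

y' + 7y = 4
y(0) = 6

General solution: y = 4/7 + Ce^(-7x)
Applying y(0) = 6: C = 6 - 4/7 = 38/7
Particular solution: y = 4/7 + (38/7)e^(-7x)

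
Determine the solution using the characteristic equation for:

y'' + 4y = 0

Characteristic equation: r² + 4 = 0
Roots: r = ±2i (complex conjugates)
General solution: y = C₁cos(2x) + C₂sin(2x)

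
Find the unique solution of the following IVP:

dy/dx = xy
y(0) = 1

General solution: y = Ce^(x²/2)
Applying IC y(0) = 1:
Particular solution: y = e^(x²/2)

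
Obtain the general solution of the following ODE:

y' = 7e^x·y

Separating variables and integrating:
ln|y| = 7e^x + C

General solution: y = Ce^(7e^x)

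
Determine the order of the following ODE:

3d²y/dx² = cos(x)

The order is 2 (highest derivative is of order 2).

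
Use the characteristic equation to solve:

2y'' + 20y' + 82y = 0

Characteristic equation: 2r² + 20r + 82 = 0
Divide by 2: r² + 10r + 41 = 0
Roots: r = -5 ± 4i (complex conjugates)
General solution: y = e^(-5x)(C₁cos(4x) + C₂sin(4x))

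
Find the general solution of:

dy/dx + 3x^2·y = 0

Using integrating factor method:

General solution: y = Ce^(-x^3)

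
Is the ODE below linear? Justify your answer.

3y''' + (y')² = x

No. Nonlinear ((y')² term)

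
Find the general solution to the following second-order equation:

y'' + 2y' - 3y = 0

Characteristic equation: r² + 2r - 3 = 0
Roots: r = 1, -3 (distinct real)
General solution: y = C₁e^x + C₂e^(-3x)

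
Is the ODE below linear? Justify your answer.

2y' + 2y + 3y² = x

No. Nonlinear (y² term)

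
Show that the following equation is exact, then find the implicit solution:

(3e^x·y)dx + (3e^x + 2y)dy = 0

Verify exactness: ∂M/∂y = ∂N/∂x ✓
Find F(x,y) such that ∂F/∂x = M, ∂F/∂y = N
Solution: 3e^x·y + y² = C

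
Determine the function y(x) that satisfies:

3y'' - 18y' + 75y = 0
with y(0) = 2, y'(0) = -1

General solution: y = e^(3x)(C₁cos(4x) + C₂sin(4x))
Complex roots r = 3 ± 4i
Applying ICs: C₁ = 2, C₂ = -7/4
Particular solution: y = e^(3x)(2cos(4x) - (7/4)sin(4x))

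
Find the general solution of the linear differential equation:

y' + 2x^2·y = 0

Using integrating factor method:

General solution: y = Ce^(-2x^3/3)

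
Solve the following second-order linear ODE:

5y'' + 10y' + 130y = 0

Characteristic equation: 5r² + 10r + 130 = 0
Divide by 5: r² + 2r + 26 = 0
Roots: r = -1 ± 5i (complex conjugates)
General solution: y = e^(-x)(C₁cos(5x) + C₂sin(5x))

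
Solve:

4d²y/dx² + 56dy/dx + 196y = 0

Characteristic equation: 4r² + 56r + 196 = 0
Divide by 4: r² + 14r + 49 = 0
Factored: (r + 7)² = 0
Repeated root: r = -7
General solution: y = (C₁ + C₂x)e^(-7x)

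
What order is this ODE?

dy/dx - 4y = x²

The order is 1 (highest derivative is of order 1).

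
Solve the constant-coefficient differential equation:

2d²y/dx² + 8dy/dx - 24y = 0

Characteristic equation: 2r² + 8r - 24 = 0
Divide by 2: r² + 4r - 12 = 0
Roots: r = 2, -6 (distinct real)
General solution: y = C₁e^(2x) + C₂e^(-6x)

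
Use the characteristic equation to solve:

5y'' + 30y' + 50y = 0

Characteristic equation: 5r² + 30r + 50 = 0
Divide by 5: r² + 6r + 10 = 0
Roots: r = -3 ± i (complex conjugates)
General solution: y = e^(-3x)(C₁cos(x) + C₂sin(x))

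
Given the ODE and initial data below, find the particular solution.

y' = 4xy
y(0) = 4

General solution: y = Ce^(2x²)
Applying IC y(0) = 4:
Particular solution: y = 4e^(2x²)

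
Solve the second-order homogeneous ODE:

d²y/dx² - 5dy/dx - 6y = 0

Characteristic equation: r² - 5r - 6 = 0
Roots: r = 6, -1 (distinct real)
General solution: y = C₁e^(6x) + C₂e^(-x)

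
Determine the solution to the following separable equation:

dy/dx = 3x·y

Separating variables and integrating:
ln|y| = 3x^2/2 + C

General solution: y = Ce^(3x^2/2)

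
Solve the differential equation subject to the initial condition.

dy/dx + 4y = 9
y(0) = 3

General solution: y = 9/4 + Ce^(-4x)
Applying y(0) = 3: C = 3 - 9/4 = 3/4
Particular solution: y = 9/4 + (3/4)e^(-4x)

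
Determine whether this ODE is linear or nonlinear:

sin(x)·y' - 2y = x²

Linear (y and its derivatives appear to the first power only, no products of y terms)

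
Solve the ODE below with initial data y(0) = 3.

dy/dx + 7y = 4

General solution: y = 4/7 + Ce^(-7x)
Applying y(0) = 3: C = 3 - 4/7 = 17/7
Particular solution: y = 4/7 + (17/7)e^(-7x)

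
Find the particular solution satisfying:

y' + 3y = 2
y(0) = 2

General solution: y = 2/3 + Ce^(-3x)
Applying y(0) = 2: C = 2 - 2/3 = 4/3
Particular solution: y = 2/3 + (4/3)e^(-3x)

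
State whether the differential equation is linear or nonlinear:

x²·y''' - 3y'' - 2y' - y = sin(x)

Linear (y and its derivatives appear to the first power only, no products of y terms)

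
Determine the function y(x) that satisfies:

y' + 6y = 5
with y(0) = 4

General solution: y = 5/6 + Ce^(-6x)
Applying y(0) = 4: C = 4 - 5/6 = 19/6
Particular solution: y = 5/6 + (19/6)e^(-6x)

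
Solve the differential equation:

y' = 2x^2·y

Separating variables and integrating:
ln|y| = 2x^3/3 + C

General solution: y = Ce^(2x^3/3)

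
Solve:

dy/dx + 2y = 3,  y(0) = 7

General solution: y = 3/2 + Ce^(-2x)
Applying y(0) = 7: C = 7 - 3/2 = 11/2
Particular solution: y = 3/2 + (11/2)e^(-2x)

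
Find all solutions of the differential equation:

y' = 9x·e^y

Separating variables and integrating:
-e^(-y) = 9x²/2 + C

General solution: y = -ln(C - 9x²/2)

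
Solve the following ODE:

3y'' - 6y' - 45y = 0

Characteristic equation: 3r² - 6r - 45 = 0
Divide by 3: r² - 2r - 15 = 0
Roots: r = 5, -3 (distinct real)
General solution: y = C₁e^(5x) + C₂e^(-3x)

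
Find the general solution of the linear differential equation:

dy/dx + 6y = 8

Using integrating factor method:

General solution: y = 4/3 + Ce^(-6x)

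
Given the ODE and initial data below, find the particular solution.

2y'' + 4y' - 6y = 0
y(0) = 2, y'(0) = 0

General solution: y = C₁e^x + C₂e^(-3x)
Applying ICs: C₁ = 3/2, C₂ = 1/2
Particular solution: y = (3/2)e^x + (1/2)e^(-3x)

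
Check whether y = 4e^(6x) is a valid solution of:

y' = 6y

Verification:
y = 4e^(6x)
y' = 24e^(6x)
6y = 24e^(6x)
y' = 6y ✓

Yes, it is a solution.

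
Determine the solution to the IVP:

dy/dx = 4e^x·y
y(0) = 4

General solution: y = Ce^(4e^x)
Applying IC y(0) = 4:
Particular solution: y = 4e^(4(e^x - 1))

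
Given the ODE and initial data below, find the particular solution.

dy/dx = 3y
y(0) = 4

General solution: y = Ce^(3x)
Applying IC y(0) = 4:
Particular solution: y = 4e^(3x)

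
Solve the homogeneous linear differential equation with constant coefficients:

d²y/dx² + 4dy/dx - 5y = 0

Characteristic equation: r² + 4r - 5 = 0
Roots: r = 1, -5 (distinct real)
General solution: y = C₁e^x + C₂e^(-5x)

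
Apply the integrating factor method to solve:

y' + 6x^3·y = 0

Using integrating factor method:

General solution: y = Ce^(-3x^4/2)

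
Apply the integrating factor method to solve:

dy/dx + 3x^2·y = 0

Using integrating factor method:

General solution: y = Ce^(-x^3)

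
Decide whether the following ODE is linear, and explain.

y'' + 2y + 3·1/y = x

Nonlinear (1/y term)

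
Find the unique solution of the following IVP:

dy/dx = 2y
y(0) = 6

General solution: y = Ce^(2x)
Applying IC y(0) = 6:
Particular solution: y = 6e^(2x)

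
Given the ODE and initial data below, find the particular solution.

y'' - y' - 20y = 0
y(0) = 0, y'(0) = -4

General solution: y = C₁e^(5x) + C₂e^(-4x)
Applying ICs: C₁ = -4/9, C₂ = 4/9
Particular solution: y = -(4/9)e^(5x) + (4/9)e^(-4x)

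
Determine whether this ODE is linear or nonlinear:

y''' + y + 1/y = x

Nonlinear (1/y term)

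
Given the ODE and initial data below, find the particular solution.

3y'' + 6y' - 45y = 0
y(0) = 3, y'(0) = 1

General solution: y = C₁e^(3x) + C₂e^(-5x)
Applying ICs: C₁ = 2, C₂ = 1
Particular solution: y = 2e^(3x) + e^(-5x)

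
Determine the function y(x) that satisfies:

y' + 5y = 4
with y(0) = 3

General solution: y = 4/5 + Ce^(-5x)
Applying y(0) = 3: C = 3 - 4/5 = 11/5
Particular solution: y = 4/5 + (11/5)e^(-5x)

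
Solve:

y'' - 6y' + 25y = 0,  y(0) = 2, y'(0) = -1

General solution: y = e^(3x)(C₁cos(4x) + C₂sin(4x))
Complex roots r = 3 ± 4i
Applying ICs: C₁ = 2, C₂ = -7/4
Particular solution: y = e^(3x)(2cos(4x) - (7/4)sin(4x))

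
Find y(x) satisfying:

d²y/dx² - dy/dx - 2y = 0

Characteristic equation: r² - r - 2 = 0
Roots: r = 2, -1 (distinct real)
General solution: y = C₁e^(2x) + C₂e^(-x)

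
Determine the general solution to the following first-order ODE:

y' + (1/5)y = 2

Using integrating factor method:

General solution: y = 10 + Ce^(-x/5)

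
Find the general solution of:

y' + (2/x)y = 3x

Using integrating factor method:

General solution: y = (3/4)x^2 + Cx^(-2)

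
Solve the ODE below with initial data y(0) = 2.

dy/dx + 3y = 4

General solution: y = 4/3 + Ce^(-3x)
Applying y(0) = 2: C = 2 - 4/3 = 2/3
Particular solution: y = 4/3 + (2/3)e^(-3x)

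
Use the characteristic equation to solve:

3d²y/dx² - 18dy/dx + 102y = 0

Characteristic equation: 3r² - 18r + 102 = 0
Divide by 3: r² - 6r + 34 = 0
Roots: r = 3 ± 5i (complex conjugates)
General solution: y = e^(3x)(C₁cos(5x) + C₂sin(5x))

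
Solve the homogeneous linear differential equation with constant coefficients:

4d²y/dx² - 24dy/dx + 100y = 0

Characteristic equation: 4r² - 24r + 100 = 0
Divide by 4: r² - 6r + 25 = 0
Roots: r = 3 ± 4i (complex conjugates)
General solution: y = e^(3x)(C₁cos(4x) + C₂sin(4x))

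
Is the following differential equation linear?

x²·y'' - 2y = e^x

Yes. Linear (y and its derivatives appear to the first power only, no products of y terms)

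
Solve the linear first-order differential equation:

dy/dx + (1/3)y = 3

Using integrating factor method:

General solution: y = 9 + Ce^(-x/3)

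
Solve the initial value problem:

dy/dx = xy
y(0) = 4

General solution: y = Ce^(x²/2)
Applying IC y(0) = 4:
Particular solution: y = 4e^(x²/2)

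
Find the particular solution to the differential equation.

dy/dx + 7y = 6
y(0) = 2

General solution: y = 6/7 + Ce^(-7x)
Applying y(0) = 2: C = 2 - 6/7 = 8/7
Particular solution: y = 6/7 + (8/7)e^(-7x)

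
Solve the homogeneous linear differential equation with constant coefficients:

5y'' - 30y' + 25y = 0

Characteristic equation: 5r² - 30r + 25 = 0
Divide by 5: r² - 6r + 5 = 0
Roots: r = 5, 1 (distinct real)
General solution: y = C₁e^(5x) + C₂e^x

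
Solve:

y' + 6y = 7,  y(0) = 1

General solution: y = 7/6 + Ce^(-6x)
Applying y(0) = 1: C = 1 - 7/6 = -1/6
Particular solution: y = 7/6 - (1/6)e^(-6x)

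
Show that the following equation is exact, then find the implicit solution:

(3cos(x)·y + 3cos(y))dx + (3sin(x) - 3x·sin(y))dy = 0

Verify exactness: ∂M/∂y = ∂N/∂x ✓
Find F(x,y) such that ∂F/∂x = M, ∂F/∂y = N
Solution: 3sin(x)·y + 3x·cos(y) = C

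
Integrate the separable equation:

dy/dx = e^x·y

Separating variables and integrating:
ln|y| = e^x + C

General solution: y = Ce^(e^x)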